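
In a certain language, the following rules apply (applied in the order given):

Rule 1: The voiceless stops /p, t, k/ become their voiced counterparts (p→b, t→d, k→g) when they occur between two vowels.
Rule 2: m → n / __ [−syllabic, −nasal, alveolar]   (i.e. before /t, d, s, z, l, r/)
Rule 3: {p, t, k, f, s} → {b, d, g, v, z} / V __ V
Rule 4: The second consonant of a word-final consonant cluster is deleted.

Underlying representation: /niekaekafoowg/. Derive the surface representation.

Rule 1 (intervocalic voicing): /k/ is a voiceless stop between vowels /e/ and /a/, so it voices to [g]. /k/ is a voiceless stop between vowels /e/ and /a/, so it voices to [g]. /niekaekafoowg/ → niegaegafoowg.
Rule 2 (nasal place assimilation): no segment meets the environment; /niegaegafoowg/ is unchanged.
Rule 3 (intervocalic voicing): /f/ is a voiceless obstruent between vowels /a/ and /o/, so it voices to [v]. /niegaegafoowg/ → niegaegavoowg.
Rule 4 (final cluster simplification): /g/ is the second consonant of a word-final cluster /wg/, so it deletes. /niegaegavoowg/ → niegaegavoow.

niegaegavoow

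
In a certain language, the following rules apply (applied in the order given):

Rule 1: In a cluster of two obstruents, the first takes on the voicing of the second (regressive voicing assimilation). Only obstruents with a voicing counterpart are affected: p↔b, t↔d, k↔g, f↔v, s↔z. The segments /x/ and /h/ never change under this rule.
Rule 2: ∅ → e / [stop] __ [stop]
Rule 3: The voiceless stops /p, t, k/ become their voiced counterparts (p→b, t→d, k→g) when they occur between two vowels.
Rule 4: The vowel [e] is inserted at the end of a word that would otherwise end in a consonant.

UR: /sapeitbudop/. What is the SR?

Rule 1 (regressive voicing assimilation): /t/ precedes the voiced obstruent /b/, so it voices to [d] by assimilation. /sapeitbudop/ → sapeidbudop.
Rule 2 (stop-cluster e-epenthesis): /d/ and /b/ form a stop–stop cluster, so [e] is inserted between them. /sapeidbudop/ → sapeidebudop.
Rule 3 (intervocalic voicing): /p/ is a voiceless stop between vowels /a/ and /e/, so it voices to [b]. /sapeidebudop/ → sabeidebudop.
Rule 4 (final e-epenthesis): the form ends in the consonant /p/, so [e] is inserted word-finally. /sabeidebudop/ → sabeidebudope.

sabeidebudope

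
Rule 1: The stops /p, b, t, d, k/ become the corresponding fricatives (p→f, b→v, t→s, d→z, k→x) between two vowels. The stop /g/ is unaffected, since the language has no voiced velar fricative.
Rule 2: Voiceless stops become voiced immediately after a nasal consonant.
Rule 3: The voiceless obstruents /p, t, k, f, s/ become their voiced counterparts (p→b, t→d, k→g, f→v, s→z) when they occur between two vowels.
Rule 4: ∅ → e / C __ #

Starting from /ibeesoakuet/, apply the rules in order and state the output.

Rule 1 (intervocalic spirantization): /b/ is a stop between vowels /i/ and /e/, so it spirantizes to the fricative [v]. /k/ is a stop between vowels /a/ and /u/, so it spirantizes to the fricative [x]. /ibeesoakuet/ → iveesoaxuet.
Rule 2 (post-nasal voicing): no segment meets the environment; /iveesoaxuet/ is unchanged.
Rule 3 (intervocalic voicing): /s/ is a voiceless obstruent between vowels /e/ and /o/, so it voices to [z]. /iveesoaxuet/ → iveezoaxuet.
Rule 4 (final e-epenthesis): the form ends in the consonant /t/, so [e] is inserted word-finally. /iveezoaxuet/ → iveezoaxuete.

iveezoaxuete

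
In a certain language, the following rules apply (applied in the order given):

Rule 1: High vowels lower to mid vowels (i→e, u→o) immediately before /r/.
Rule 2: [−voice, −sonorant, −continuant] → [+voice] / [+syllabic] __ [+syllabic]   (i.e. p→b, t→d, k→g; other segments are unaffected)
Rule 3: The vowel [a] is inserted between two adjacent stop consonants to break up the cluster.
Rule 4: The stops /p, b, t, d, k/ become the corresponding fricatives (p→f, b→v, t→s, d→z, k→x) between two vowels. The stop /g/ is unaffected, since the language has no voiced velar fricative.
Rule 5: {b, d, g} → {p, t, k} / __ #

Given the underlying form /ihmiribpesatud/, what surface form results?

ihmerivafesazut

Rule 1 (pre-rhotic lowering): /i/ is a high vowel immediately before /r/, so it lowers to [e]. /ihmiribpesatud/ → ihmeribpesatud.
Rule 2 (intervocalic voicing): /t/ is a voiceless stop between vowels /a/ and /u/, so it voices to [d]. /ihmeribpesatud/ → ihmeribpesadud.
Rule 3 (stop-cluster a-epenthesis): /b/ and /p/ form a stop–stop cluster, so [a] is inserted between them. /ihmeribpesadud/ → ihmeribapesadud.
Rule 4 (intervocalic spirantization): /b/ is a stop between vowels /i/ and /a/, so it spirantizes to the fricative [v]. /p/ is a stop between vowels /a/ and /e/, so it spirantizes to the fricative [f]. /d/ is a stop between vowels /a/ and /u/, so it spirantizes to the fricative [z]. /ihmeribapesadud/ → ihmerivafesazud.
Rule 5 (final devoicing): /d/ is a voiced stop in word-final position, so it devoices to [t]. /ihmerivafesazud/ → ihmerivafesazut.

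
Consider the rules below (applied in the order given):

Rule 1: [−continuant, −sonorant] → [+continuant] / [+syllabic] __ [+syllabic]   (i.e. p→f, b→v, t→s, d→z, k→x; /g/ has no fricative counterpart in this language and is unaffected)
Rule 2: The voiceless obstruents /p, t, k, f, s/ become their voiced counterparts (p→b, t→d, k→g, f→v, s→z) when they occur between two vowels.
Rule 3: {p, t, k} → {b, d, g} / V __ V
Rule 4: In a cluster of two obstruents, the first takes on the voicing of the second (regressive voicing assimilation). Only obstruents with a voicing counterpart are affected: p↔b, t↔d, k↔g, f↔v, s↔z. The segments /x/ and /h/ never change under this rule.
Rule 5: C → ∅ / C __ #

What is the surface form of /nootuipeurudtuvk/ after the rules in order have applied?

noozuiveuruttuf

Rule 1 (intervocalic spirantization): /t/ is a stop between vowels /o/ and /u/, so it spirantizes to the fricative [s]. /p/ is a stop between vowels /i/ and /e/, so it spirantizes to the fricative [f]. /nootuipeurudtuvk/ → noosuifeurudtuvk.
Rule 2 (intervocalic voicing): /s/ is a voiceless obstruent between vowels /o/ and /u/, so it voices to [z]. /f/ is a voiceless obstruent between vowels /i/ and /e/, so it voices to [v]. /noosuifeurudtuvk/ → noozuiveurudtuvk.
Rule 3 (intervocalic voicing): no segment meets the environment; /noozuiveurudtuvk/ is unchanged.
Rule 4 (regressive voicing assimilation): /d/ precedes the voiceless obstruent /t/, so it devoices to [t] by assimilation. /v/ precedes the voiceless obstruent /k/, so it devoices to [f] by assimilation. /noozuiveurudtuvk/ → noozuiveuruttufk.
Rule 5 (final cluster simplification): /k/ is the second consonant of a word-final cluster /fk/, so it deletes. /noozuiveuruttufk/ → noozuiveuruttuf.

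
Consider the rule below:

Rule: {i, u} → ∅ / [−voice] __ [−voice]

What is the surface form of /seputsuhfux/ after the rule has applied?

septshfx

/u/ is a high vowel flanked by voiceless consonants /p/ and /t/, so it deletes.
/u/ is a high vowel flanked by voiceless consonants /s/ and /h/, so it deletes.
/u/ is a high vowel flanked by voiceless consonants /f/ and /x/, so it deletes.
Surface form: [septshfx].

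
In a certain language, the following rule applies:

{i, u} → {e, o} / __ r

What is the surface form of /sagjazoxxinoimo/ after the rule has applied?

sagjazoxxinoimo

No segment of /sagjazoxxinoimo/ meets the structural description of the rule, so the form surfaces unchanged.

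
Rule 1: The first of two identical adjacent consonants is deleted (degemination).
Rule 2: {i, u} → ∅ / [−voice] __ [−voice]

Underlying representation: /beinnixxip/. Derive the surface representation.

Rule 1 (degemination): /nn/ is a geminate; the first /n/ deletes. /xx/ is a geminate; the first /x/ deletes. /beinnixxip/ → beinixip.
Rule 2 (high vowel syncope): /i/ is a high vowel flanked by voiceless consonants /x/ and /p/, so it deletes. /beinixip/ → beinixp.

beinixp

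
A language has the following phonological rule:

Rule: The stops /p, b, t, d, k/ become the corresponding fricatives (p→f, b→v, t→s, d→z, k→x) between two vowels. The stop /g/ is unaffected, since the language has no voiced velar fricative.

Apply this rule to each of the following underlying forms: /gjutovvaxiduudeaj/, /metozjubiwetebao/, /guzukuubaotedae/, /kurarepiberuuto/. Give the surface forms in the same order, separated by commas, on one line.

gjusovvaxizuuzeaj, mesozjuviwesevao, guzuxuuvaosezae, kurarefiveruuso

/gjutovvaxiduudeaj/: /t/ is a stop between vowels /u/ and /o/, so it spirantizes to the fricative [s]. /d/ is a stop between vowels /i/ and /u/, so it spirantizes to the fricative [z]. /d/ is a stop between vowels /u/ and /e/, so it spirantizes to the fricative [z]. → [gjusovvaxizuuzeaj].
/metozjubiwetebao/: /t/ is a stop between vowels /e/ and /o/, so it spirantizes to the fricative [s]. /b/ is a stop between vowels /u/ and /i/, so it spirantizes to the fricative [v]. /t/ is a stop between vowels /e/ and /e/, so it spirantizes to the fricative [s]. /b/ is a stop between vowels /e/ and /a/, so it spirantizes to the fricative [v]. → [mesozjuviwesevao].
/guzukuubaotedae/: /k/ is a stop between vowels /u/ and /u/, so it spirantizes to the fricative [x]. /b/ is a stop between vowels /u/ and /a/, so it spirantizes to the fricative [v]. /t/ is a stop between vowels /o/ and /e/, so it spirantizes to the fricative [s]. /d/ is a stop between vowels /e/ and /a/, so it spirantizes to the fricative [z]. → [guzuxuuvaosezae].
/kurarepiberuuto/: /p/ is a stop between vowels /e/ and /i/, so it spirantizes to the fricative [f]. /b/ is a stop between vowels /i/ and /e/, so it spirantizes to the fricative [v]. /t/ is a stop between vowels /u/ and /o/, so it spirantizes to the fricative [s]. → [kurarefiveruuso].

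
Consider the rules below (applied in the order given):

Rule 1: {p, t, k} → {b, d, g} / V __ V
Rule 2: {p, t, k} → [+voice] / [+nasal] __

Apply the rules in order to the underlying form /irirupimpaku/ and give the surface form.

Rule 1 (intervocalic voicing): /p/ is a voiceless stop between vowels /u/ and /i/, so it voices to [b]. /k/ is a voiceless stop between vowels /a/ and /u/, so it voices to [g]. /irirupimpaku/ → irirubimpagu.
Rule 2 (post-nasal voicing): /p/ is a voiceless stop immediately after the nasal /m/, so it voices to [b]. /irirubimpagu/ → irirubimbagu.

irirubimbagu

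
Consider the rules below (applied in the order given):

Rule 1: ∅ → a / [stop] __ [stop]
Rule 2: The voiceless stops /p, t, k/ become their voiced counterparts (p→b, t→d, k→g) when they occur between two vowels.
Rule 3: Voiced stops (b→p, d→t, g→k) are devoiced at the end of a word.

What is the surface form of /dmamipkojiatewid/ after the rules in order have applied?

dmamibagojiadewit

Rule 1 (stop-cluster a-epenthesis): /p/ and /k/ form a stop–stop cluster, so [a] is inserted between them. /dmamipkojiatewid/ → dmamipakojiatewid.
Rule 2 (intervocalic voicing): /p/ is a voiceless stop between vowels /i/ and /a/, so it voices to [b]. /k/ is a voiceless stop between vowels /a/ and /o/, so it voices to [g]. /t/ is a voiceless stop between vowels /a/ and /e/, so it voices to [d]. /dmamipakojiatewid/ → dmamibagojiadewid.
Rule 3 (final devoicing): /d/ is a voiced stop in word-final position, so it devoices to [t]. /dmamibagojiadewid/ → dmamibagojiadewit.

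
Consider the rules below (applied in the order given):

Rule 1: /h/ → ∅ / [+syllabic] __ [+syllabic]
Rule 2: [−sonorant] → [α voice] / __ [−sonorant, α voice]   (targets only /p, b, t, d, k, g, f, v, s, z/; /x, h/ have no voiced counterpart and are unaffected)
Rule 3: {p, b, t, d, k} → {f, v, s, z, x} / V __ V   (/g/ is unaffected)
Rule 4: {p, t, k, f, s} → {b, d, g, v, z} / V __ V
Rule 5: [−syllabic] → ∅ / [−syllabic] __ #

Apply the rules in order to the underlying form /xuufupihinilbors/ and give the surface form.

Rule 1 (intervocalic h-deletion): /h/ occurs between vowels /i/ and /i/, so it deletes. /xuufupihinilbors/ → xuufupiinilbors.
Rule 2 (regressive voicing assimilation): no segment meets the environment; /xuufupiinilbors/ is unchanged.
Rule 3 (intervocalic spirantization): /p/ is a stop between vowels /u/ and /i/, so it spirantizes to the fricative [f]. /xuufupiinilbors/ → xuufufiinilbors.
Rule 4 (intervocalic voicing): /f/ is a voiceless obstruent between vowels /u/ and /u/, so it voices to [v]. /f/ is a voiceless obstruent between vowels /u/ and /i/, so it voices to [v]. /xuufufiinilbors/ → xuuvuviinilbors.
Rule 5 (final cluster simplification): /s/ is the second consonant of a word-final cluster /rs/, so it deletes. /xuuvuviinilbors/ → xuuvuviinilbor.

xuuvuviinilbor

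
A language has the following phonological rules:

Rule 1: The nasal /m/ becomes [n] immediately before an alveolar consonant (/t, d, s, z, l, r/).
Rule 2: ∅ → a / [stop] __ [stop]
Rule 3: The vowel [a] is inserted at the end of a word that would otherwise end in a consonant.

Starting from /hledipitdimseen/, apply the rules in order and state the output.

Rule 1 (nasal place assimilation): /m/ precedes the alveolar consonant /s/, so it assimilates in place to [n]. /hledipitdimseen/ → hledipitdinseen.
Rule 2 (stop-cluster a-epenthesis): /t/ and /d/ form a stop–stop cluster, so [a] is inserted between them. /hledipitdinseen/ → hledipitadinseen.
Rule 3 (final a-epenthesis): the form ends in the consonant /n/, so [a] is inserted word-finally. /hledipitadinseen/ → hledipitadinseena.

hledipitadinseena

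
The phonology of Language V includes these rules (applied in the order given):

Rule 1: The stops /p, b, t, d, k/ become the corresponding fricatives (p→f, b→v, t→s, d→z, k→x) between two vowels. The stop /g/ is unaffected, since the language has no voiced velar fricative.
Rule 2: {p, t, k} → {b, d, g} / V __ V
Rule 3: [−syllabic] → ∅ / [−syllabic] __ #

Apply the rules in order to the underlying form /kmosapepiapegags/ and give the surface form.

kmosafefiafegag

Rule 1 (intervocalic spirantization): /p/ is a stop between vowels /a/ and /e/, so it spirantizes to the fricative [f]. /p/ is a stop between vowels /e/ and /i/, so it spirantizes to the fricative [f]. /p/ is a stop between vowels /a/ and /e/, so it spirantizes to the fricative [f]. /kmosapepiapegags/ → kmosafefiafegags.
Rule 2 (intervocalic voicing): no segment meets the environment; /kmosafefiafegags/ is unchanged.
Rule 3 (final cluster simplification): /s/ is the second consonant of a word-final cluster /gs/, so it deletes. /kmosafefiafegags/ → kmosafefiafegag.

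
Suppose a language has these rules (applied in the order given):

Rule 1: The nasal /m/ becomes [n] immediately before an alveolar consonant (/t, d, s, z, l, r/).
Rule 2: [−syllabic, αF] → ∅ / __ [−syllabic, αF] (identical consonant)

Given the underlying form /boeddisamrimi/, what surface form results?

boedisanrimi

Rule 1 (nasal place assimilation): /m/ precedes the alveolar consonant /r/, so it assimilates in place to [n]. /boeddisamrimi/ → boeddisanrimi.
Rule 2 (degemination): /dd/ is a geminate; the first /d/ deletes. /boeddisanrimi/ → boedisanrimi.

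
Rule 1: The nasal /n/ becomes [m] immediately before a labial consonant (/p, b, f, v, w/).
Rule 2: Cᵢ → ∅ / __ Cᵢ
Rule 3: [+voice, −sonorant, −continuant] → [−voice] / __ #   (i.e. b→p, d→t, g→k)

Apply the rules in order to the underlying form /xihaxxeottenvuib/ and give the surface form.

xihaxeotemvuip

Rule 1 (nasal place assimilation): /n/ precedes the labial consonant /v/, so it assimilates in place to [m]. /xihaxxeottenvuib/ → xihaxxeottemvuib.
Rule 2 (degemination): /xx/ is a geminate; the first /x/ deletes. /tt/ is a geminate; the first /t/ deletes. /xihaxxeottemvuib/ → xihaxeotemvuib.
Rule 3 (final devoicing): /b/ is a voiced stop in word-final position, so it devoices to [p]. /xihaxeotemvuib/ → xihaxeotemvuip.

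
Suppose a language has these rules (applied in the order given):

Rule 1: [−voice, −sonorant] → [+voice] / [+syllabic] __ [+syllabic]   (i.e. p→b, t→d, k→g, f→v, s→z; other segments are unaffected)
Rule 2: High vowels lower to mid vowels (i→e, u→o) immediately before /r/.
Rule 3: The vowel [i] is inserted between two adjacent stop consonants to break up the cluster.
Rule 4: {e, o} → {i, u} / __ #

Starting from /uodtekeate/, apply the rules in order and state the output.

Rule 1 (intervocalic voicing): /k/ is a voiceless obstruent between vowels /e/ and /e/, so it voices to [g]. /t/ is a voiceless obstruent between vowels /a/ and /e/, so it voices to [d]. /uodtekeate/ → uodtegeade.
Rule 2 (pre-rhotic lowering): no segment meets the environment; /uodtegeade/ is unchanged.
Rule 3 (stop-cluster i-epenthesis): /d/ and /t/ form a stop–stop cluster, so [i] is inserted between them. /uodtegeade/ → uoditegeade.
Rule 4 (final vowel raising): /e/ is a mid vowel in word-final position, so it raises to [i]. /uoditegeade/ → uoditegeadi.

uoditegeadi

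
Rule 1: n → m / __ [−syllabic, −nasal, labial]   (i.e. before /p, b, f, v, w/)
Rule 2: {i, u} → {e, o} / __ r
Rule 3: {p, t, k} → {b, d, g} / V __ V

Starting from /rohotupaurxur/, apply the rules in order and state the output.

Rule 1 (nasal place assimilation): no segment meets the environment; /rohotupaurxur/ is unchanged.
Rule 2 (pre-rhotic lowering): /u/ is a high vowel immediately before /r/, so it lowers to [o]. /u/ is a high vowel immediately before /r/, so it lowers to [o]. /rohotupaurxur/ → rohotupaorxor.
Rule 3 (intervocalic voicing): /t/ is a voiceless stop between vowels /o/ and /u/, so it voices to [d]. /p/ is a voiceless stop between vowels /u/ and /a/, so it voices to [b]. /rohotupaorxor/ → rohodubaorxor.

rohodubaorxor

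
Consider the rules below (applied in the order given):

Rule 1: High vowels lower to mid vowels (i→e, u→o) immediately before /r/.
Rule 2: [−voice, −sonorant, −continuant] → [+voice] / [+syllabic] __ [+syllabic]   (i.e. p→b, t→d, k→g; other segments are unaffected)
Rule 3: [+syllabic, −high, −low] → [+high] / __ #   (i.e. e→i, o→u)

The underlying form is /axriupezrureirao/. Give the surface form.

axriubezroreerau

Rule 1 (pre-rhotic lowering): /u/ is a high vowel immediately before /r/, so it lowers to [o]. /i/ is a high vowel immediately before /r/, so it lowers to [e]. /axriupezrureirao/ → axriupezroreerao.
Rule 2 (intervocalic voicing): /p/ is a voiceless stop between vowels /u/ and /e/, so it voices to [b]. /axriupezroreerao/ → axriubezroreerao.
Rule 3 (final vowel raising): /o/ is a mid vowel in word-final position, so it raises to [u]. /axriubezroreerao/ → axriubezroreerau.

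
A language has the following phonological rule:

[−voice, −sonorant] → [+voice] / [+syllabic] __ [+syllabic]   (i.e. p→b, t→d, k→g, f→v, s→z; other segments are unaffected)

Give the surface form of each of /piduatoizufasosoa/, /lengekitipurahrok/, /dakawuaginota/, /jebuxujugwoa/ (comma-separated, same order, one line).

/piduatoizufasosoa/: /t/ is a voiceless obstruent between vowels /a/ and /o/, so it voices to [d]. /f/ is a voiceless obstruent between vowels /u/ and /a/, so it voices to [v]. /s/ is a voiceless obstruent between vowels /a/ and /o/, so it voices to [z]. /s/ is a voiceless obstruent between vowels /o/ and /o/, so it voices to [z]. → [piduadoizuvazozoa].
/lengekitipurahrok/: /k/ is a voiceless obstruent between vowels /e/ and /i/, so it voices to [g]. /t/ is a voiceless obstruent between vowels /i/ and /i/, so it voices to [d]. /p/ is a voiceless obstruent between vowels /i/ and /u/, so it voices to [b]. → [lengegidiburahrok].
/dakawuaginota/: /k/ is a voiceless obstruent between vowels /a/ and /a/, so it voices to [g]. /t/ is a voiceless obstruent between vowels /o/ and /a/, so it voices to [d]. → [dagawuaginoda].
/jebuxujugwoa/: the rule's environment is not met; surfaces unchanged as [jebuxujugwoa].

piduadoizuvazozoa, lengegidiburahrok, dagawuaginoda, jebuxujugwoa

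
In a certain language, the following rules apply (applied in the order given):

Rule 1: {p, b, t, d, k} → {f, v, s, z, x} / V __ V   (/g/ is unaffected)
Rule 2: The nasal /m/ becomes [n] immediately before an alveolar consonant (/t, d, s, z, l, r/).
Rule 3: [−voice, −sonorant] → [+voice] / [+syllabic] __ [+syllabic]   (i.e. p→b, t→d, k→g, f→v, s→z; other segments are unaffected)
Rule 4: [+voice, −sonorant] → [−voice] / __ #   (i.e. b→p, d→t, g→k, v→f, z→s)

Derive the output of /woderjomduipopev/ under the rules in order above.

Rule 1 (intervocalic spirantization): /d/ is a stop between vowels /o/ and /e/, so it spirantizes to the fricative [z]. /p/ is a stop between vowels /i/ and /o/, so it spirantizes to the fricative [f]. /p/ is a stop between vowels /o/ and /e/, so it spirantizes to the fricative [f]. /woderjomduipopev/ → wozerjomduifofev.
Rule 2 (nasal place assimilation): /m/ precedes the alveolar consonant /d/, so it assimilates in place to [n]. /wozerjomduifofev/ → wozerjonduifofev.
Rule 3 (intervocalic voicing): /f/ is a voiceless obstruent between vowels /i/ and /o/, so it voices to [v]. /f/ is a voiceless obstruent between vowels /o/ and /e/, so it voices to [v]. /wozerjonduifofev/ → wozerjonduivovev.
Rule 4 (final devoicing): /v/ is a voiced obstruent in word-final position, so it devoices to [f]. /wozerjonduivovev/ → wozerjonduivovef.

wozerjonduivovef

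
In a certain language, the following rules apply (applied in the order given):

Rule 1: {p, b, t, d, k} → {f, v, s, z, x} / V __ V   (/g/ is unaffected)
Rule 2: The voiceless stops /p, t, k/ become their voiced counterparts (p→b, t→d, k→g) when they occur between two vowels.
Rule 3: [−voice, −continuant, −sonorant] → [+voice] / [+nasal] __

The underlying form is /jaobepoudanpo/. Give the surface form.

Rule 1 (intervocalic spirantization): /b/ is a stop between vowels /o/ and /e/, so it spirantizes to the fricative [v]. /p/ is a stop between vowels /e/ and /o/, so it spirantizes to the fricative [f]. /d/ is a stop between vowels /u/ and /a/, so it spirantizes to the fricative [z]. /jaobepoudanpo/ → jaovefouzanpo.
Rule 2 (intervocalic voicing): no segment meets the environment; /jaovefouzanpo/ is unchanged.
Rule 3 (post-nasal voicing): /p/ is a voiceless stop immediately after the nasal /n/, so it voices to [b]. /jaovefouzanpo/ → jaovefouzanbo.

jaovefouzanbo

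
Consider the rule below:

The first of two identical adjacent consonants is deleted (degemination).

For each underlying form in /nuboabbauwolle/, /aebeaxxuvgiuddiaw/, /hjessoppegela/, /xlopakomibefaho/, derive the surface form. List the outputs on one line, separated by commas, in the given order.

/nuboabbauwolle/: /bb/ is a geminate; the first /b/ deletes. /ll/ is a geminate; the first /l/ deletes. → [nuboabauwole].
/aebeaxxuvgiuddiaw/: /xx/ is a geminate; the first /x/ deletes. /dd/ is a geminate; the first /d/ deletes. → [aebeaxuvgiudiaw].
/hjessoppegela/: /ss/ is a geminate; the first /s/ deletes. /pp/ is a geminate; the first /p/ deletes. → [hjesopegela].
/xlopakomibefaho/: the rule's environment is not met; surfaces unchanged as [xlopakomibefaho].

nuboabauwole, aebeaxuvgiudiaw, hjesopegela, xlopakomibefaho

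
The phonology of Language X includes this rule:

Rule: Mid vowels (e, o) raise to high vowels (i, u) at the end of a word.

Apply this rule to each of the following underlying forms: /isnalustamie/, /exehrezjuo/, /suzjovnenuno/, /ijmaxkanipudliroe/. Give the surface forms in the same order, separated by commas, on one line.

/isnalustamie/: /e/ is a mid vowel in word-final position, so it raises to [i]. → [isnalustamii].
/exehrezjuo/: /o/ is a mid vowel in word-final position, so it raises to [u]. → [exehrezjuu].
/suzjovnenuno/: /o/ is a mid vowel in word-final position, so it raises to [u]. → [suzjovnenunu].
/ijmaxkanipudliroe/: /e/ is a mid vowel in word-final position, so it raises to [i]. → [ijmaxkanipudliroi].

isnalustamii, exehrezjuu, suzjovnenunu, ijmaxkanipudliroi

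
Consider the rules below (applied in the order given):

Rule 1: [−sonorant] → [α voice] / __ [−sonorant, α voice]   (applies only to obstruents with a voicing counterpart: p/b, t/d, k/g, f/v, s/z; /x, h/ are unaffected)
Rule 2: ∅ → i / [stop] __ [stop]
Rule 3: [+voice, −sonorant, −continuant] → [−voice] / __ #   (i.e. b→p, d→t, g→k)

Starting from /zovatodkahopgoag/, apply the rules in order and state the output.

zovatotikahobigoak

Rule 1 (regressive voicing assimilation): /d/ precedes the voiceless obstruent /k/, so it devoices to [t] by assimilation. /p/ precedes the voiced obstruent /g/, so it voices to [b] by assimilation. /zovatodkahopgoag/ → zovatotkahobgoag.
Rule 2 (stop-cluster i-epenthesis): /t/ and /k/ form a stop–stop cluster, so [i] is inserted between them. /b/ and /g/ form a stop–stop cluster, so [i] is inserted between them. /zovatotkahobgoag/ → zovatotikahobigoag.
Rule 3 (final devoicing): /g/ is a voiced stop in word-final position, so it devoices to [k]. /zovatotikahobigoag/ → zovatotikahobigoak.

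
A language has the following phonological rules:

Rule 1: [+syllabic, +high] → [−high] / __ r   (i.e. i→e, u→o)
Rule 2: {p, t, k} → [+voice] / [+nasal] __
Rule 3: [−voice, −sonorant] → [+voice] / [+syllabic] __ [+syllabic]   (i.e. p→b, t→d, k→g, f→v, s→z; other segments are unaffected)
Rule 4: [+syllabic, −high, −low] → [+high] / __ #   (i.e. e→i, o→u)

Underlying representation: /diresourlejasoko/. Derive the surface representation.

derezoorlejazogu

Rule 1 (pre-rhotic lowering): /i/ is a high vowel immediately before /r/, so it lowers to [e]. /u/ is a high vowel immediately before /r/, so it lowers to [o]. /diresourlejasoko/ → deresoorlejasoko.
Rule 2 (post-nasal voicing): no segment meets the environment; /deresoorlejasoko/ is unchanged.
Rule 3 (intervocalic voicing): /s/ is a voiceless obstruent between vowels /e/ and /o/, so it voices to [z]. /s/ is a voiceless obstruent between vowels /a/ and /o/, so it voices to [z]. /k/ is a voiceless obstruent between vowels /o/ and /o/, so it voices to [g]. /deresoorlejasoko/ → derezoorlejazogo.
Rule 4 (final vowel raising): /o/ is a mid vowel in word-final position, so it raises to [u]. /derezoorlejazogo/ → derezoorlejazogu.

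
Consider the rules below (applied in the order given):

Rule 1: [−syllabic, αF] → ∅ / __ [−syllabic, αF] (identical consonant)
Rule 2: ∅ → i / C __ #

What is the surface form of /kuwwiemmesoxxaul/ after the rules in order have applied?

kuwiemesoxauli

Rule 1 (degemination): /ww/ is a geminate; the first /w/ deletes. /mm/ is a geminate; the first /m/ deletes. /xx/ is a geminate; the first /x/ deletes. /kuwwiemmesoxxaul/ → kuwiemesoxaul.
Rule 2 (final i-epenthesis): the form ends in the consonant /l/, so [i] is inserted word-finally. /kuwiemesoxaul/ → kuwiemesoxauli.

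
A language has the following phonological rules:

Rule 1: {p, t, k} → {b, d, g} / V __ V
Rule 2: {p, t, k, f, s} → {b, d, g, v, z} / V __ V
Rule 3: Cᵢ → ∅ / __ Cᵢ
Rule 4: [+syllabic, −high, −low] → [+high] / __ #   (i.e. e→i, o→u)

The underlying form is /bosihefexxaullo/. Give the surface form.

bozihevexaulu

Rule 1 (intervocalic voicing): no segment meets the environment; /bosihefexxaullo/ is unchanged.
Rule 2 (intervocalic voicing): /s/ is a voiceless obstruent between vowels /o/ and /i/, so it voices to [z]. /f/ is a voiceless obstruent between vowels /e/ and /e/, so it voices to [v]. /bosihefexxaullo/ → bozihevexxaullo.
Rule 3 (degemination): /xx/ is a geminate; the first /x/ deletes. /ll/ is a geminate; the first /l/ deletes. /bozihevexxaullo/ → bozihevexaulo.
Rule 4 (final vowel raising): /o/ is a mid vowel in word-final position, so it raises to [u]. /bozihevexaulo/ → bozihevexaulu.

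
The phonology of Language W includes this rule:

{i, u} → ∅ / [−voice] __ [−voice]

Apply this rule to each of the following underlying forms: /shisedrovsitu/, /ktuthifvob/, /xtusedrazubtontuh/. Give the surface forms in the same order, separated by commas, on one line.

shsedrovstu, ktthfvob, xtsedrazubtonth

/shisedrovsitu/: /i/ is a high vowel flanked by voiceless consonants /h/ and /s/, so it deletes. /i/ is a high vowel flanked by voiceless consonants /s/ and /t/, so it deletes. → [shsedrovstu].
/ktuthifvob/: /u/ is a high vowel flanked by voiceless consonants /t/ and /t/, so it deletes. /i/ is a high vowel flanked by voiceless consonants /h/ and /f/, so it deletes. → [ktthfvob].
/xtusedrazubtontuh/: /u/ is a high vowel flanked by voiceless consonants /t/ and /s/, so it deletes. /u/ is a high vowel flanked by voiceless consonants /t/ and /h/, so it deletes. → [xtsedrazubtonth].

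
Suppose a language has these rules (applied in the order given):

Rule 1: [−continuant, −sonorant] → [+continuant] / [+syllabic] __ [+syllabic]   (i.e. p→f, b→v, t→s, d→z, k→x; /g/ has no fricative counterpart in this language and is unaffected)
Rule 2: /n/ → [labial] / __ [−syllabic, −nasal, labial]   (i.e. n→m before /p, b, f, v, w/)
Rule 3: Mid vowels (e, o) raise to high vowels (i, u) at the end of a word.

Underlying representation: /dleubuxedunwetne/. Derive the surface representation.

Rule 1 (intervocalic spirantization): /b/ is a stop between vowels /u/ and /u/, so it spirantizes to the fricative [v]. /d/ is a stop between vowels /e/ and /u/, so it spirantizes to the fricative [z]. /dleubuxedunwetne/ → dleuvuxezunwetne.
Rule 2 (nasal place assimilation): /n/ precedes the labial consonant /w/, so it assimilates in place to [m]. /dleuvuxezunwetne/ → dleuvuxezumwetne.
Rule 3 (final vowel raising): /e/ is a mid vowel in word-final position, so it raises to [i]. /dleuvuxezumwetne/ → dleuvuxezumwetni.

dleuvuxezumwetni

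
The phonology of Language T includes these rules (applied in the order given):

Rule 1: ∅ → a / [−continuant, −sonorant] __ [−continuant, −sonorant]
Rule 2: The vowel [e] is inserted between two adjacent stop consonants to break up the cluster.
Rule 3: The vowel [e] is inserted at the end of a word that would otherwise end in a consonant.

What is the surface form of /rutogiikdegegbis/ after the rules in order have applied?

Rule 1 (stop-cluster a-epenthesis): /k/ and /d/ form a stop–stop cluster, so [a] is inserted between them. /g/ and /b/ form a stop–stop cluster, so [a] is inserted between them. /rutogiikdegegbis/ → rutogiikadegegabis.
Rule 2 (stop-cluster e-epenthesis): no segment meets the environment; /rutogiikadegegabis/ is unchanged.
Rule 3 (final e-epenthesis): the form ends in the consonant /s/, so [e] is inserted word-finally. /rutogiikadegegabis/ → rutogiikadegegabise.

rutogiikadegegabise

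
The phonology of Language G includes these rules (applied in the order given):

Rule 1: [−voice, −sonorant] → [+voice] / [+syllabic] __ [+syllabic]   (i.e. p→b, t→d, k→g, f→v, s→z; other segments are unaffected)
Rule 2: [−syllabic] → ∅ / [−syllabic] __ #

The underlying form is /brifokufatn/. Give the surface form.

brivoguvat

Rule 1 (intervocalic voicing): /f/ is a voiceless obstruent between vowels /i/ and /o/, so it voices to [v]. /k/ is a voiceless obstruent between vowels /o/ and /u/, so it voices to [g]. /f/ is a voiceless obstruent between vowels /u/ and /a/, so it voices to [v]. /brifokufatn/ → brivoguvatn.
Rule 2 (final cluster simplification): /n/ is the second consonant of a word-final cluster /tn/, so it deletes. /brivoguvatn/ → brivoguvat.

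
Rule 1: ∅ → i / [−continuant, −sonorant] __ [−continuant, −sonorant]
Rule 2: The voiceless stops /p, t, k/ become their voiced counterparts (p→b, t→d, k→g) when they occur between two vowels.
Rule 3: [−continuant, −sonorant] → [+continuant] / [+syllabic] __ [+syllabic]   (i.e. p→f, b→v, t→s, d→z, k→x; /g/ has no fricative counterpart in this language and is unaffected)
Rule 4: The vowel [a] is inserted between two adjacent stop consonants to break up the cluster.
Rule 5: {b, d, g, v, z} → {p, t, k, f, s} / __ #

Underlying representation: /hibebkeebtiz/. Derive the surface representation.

Rule 1 (stop-cluster i-epenthesis): /b/ and /k/ form a stop–stop cluster, so [i] is inserted between them. /b/ and /t/ form a stop–stop cluster, so [i] is inserted between them. /hibebkeebtiz/ → hibebikeebitiz.
Rule 2 (intervocalic voicing): /k/ is a voiceless stop between vowels /i/ and /e/, so it voices to [g]. /t/ is a voiceless stop between vowels /i/ and /i/, so it voices to [d]. /hibebikeebitiz/ → hibebigeebidiz.
Rule 3 (intervocalic spirantization): /b/ is a stop between vowels /i/ and /e/, so it spirantizes to the fricative [v]. /b/ is a stop between vowels /e/ and /i/, so it spirantizes to the fricative [v]. /b/ is a stop between vowels /e/ and /i/, so it spirantizes to the fricative [v]. /d/ is a stop between vowels /i/ and /i/, so it spirantizes to the fricative [z]. /hibebigeebidiz/ → hivevigeeviziz.
Rule 4 (stop-cluster a-epenthesis): no segment meets the environment; /hivevigeeviziz/ is unchanged.
Rule 5 (final devoicing): /z/ is a voiced obstruent in word-final position, so it devoices to [s]. /hivevigeeviziz/ → hivevigeevizis.

hivevigeevizis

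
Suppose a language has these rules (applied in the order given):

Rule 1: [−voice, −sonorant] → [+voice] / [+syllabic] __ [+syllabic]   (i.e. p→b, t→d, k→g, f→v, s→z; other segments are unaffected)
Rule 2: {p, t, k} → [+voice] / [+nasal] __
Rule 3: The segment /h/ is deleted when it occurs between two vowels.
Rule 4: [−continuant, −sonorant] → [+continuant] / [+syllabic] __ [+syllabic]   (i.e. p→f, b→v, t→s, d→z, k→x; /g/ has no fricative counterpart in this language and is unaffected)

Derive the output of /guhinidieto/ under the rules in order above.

Rule 1 (intervocalic voicing): /t/ is a voiceless obstruent between vowels /e/ and /o/, so it voices to [d]. /guhinidieto/ → guhinidiedo.
Rule 2 (post-nasal voicing): no segment meets the environment; /guhinidiedo/ is unchanged.
Rule 3 (intervocalic h-deletion): /h/ occurs between vowels /u/ and /i/, so it deletes. /guhinidiedo/ → guinidiedo.
Rule 4 (intervocalic spirantization): /d/ is a stop between vowels /i/ and /i/, so it spirantizes to the fricative [z]. /d/ is a stop between vowels /e/ and /o/, so it spirantizes to the fricative [z]. /guinidiedo/ → guiniziezo.

guiniziezo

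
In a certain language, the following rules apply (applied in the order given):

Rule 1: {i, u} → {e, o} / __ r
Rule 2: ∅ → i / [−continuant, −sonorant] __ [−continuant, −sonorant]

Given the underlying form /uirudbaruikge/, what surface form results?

Rule 1 (pre-rhotic lowering): /i/ is a high vowel immediately before /r/, so it lowers to [e]. /uirudbaruikge/ → uerudbaruikge.
Rule 2 (stop-cluster i-epenthesis): /d/ and /b/ form a stop–stop cluster, so [i] is inserted between them. /k/ and /g/ form a stop–stop cluster, so [i] is inserted between them. /uerudbaruikge/ → uerudibaruikige.

uerudibaruikige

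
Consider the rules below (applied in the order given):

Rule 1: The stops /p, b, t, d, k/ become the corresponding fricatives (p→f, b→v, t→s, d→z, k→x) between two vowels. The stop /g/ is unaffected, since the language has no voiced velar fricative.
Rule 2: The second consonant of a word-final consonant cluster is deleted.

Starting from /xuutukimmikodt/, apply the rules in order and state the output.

Rule 1 (intervocalic spirantization): /t/ is a stop between vowels /u/ and /u/, so it spirantizes to the fricative [s]. /k/ is a stop between vowels /u/ and /i/, so it spirantizes to the fricative [x]. /k/ is a stop between vowels /i/ and /o/, so it spirantizes to the fricative [x]. /xuutukimmikodt/ → xuusuximmixodt.
Rule 2 (final cluster simplification): /t/ is the second consonant of a word-final cluster /dt/, so it deletes. /xuusuximmixodt/ → xuusuximmixod.

xuusuximmixod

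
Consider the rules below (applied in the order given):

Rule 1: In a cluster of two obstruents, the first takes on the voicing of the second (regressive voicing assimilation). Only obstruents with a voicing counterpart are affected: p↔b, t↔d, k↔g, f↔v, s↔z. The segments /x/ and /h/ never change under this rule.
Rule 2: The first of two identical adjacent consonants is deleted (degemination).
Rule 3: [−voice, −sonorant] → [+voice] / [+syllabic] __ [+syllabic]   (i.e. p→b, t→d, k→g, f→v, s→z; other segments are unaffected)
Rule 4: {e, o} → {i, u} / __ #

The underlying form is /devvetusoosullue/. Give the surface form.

Rule 1 (regressive voicing assimilation): no segment meets the environment; /devvetusoosullue/ is unchanged.
Rule 2 (degemination): /vv/ is a geminate; the first /v/ deletes. /ll/ is a geminate; the first /l/ deletes. /devvetusoosullue/ → devetusoosulue.
Rule 3 (intervocalic voicing): /t/ is a voiceless obstruent between vowels /e/ and /u/, so it voices to [d]. /s/ is a voiceless obstruent between vowels /u/ and /o/, so it voices to [z]. /s/ is a voiceless obstruent between vowels /o/ and /u/, so it voices to [z]. /devetusoosulue/ → deveduzoozulue.
Rule 4 (final vowel raising): /e/ is a mid vowel in word-final position, so it raises to [i]. /deveduzoozulue/ → deveduzoozului.

deveduzoozului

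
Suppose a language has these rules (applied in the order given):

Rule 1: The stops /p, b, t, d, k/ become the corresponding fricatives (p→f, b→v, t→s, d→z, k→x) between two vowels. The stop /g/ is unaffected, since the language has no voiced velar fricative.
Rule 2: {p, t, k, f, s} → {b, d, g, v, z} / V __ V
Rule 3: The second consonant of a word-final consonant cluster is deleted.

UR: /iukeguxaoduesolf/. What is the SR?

iuxeguxaozuezol

Rule 1 (intervocalic spirantization): /k/ is a stop between vowels /u/ and /e/, so it spirantizes to the fricative [x]. /d/ is a stop between vowels /o/ and /u/, so it spirantizes to the fricative [z]. /iukeguxaoduesolf/ → iuxeguxaozuesolf.
Rule 2 (intervocalic voicing): /s/ is a voiceless obstruent between vowels /e/ and /o/, so it voices to [z]. /iuxeguxaozuesolf/ → iuxeguxaozuezolf.
Rule 3 (final cluster simplification): /f/ is the second consonant of a word-final cluster /lf/, so it deletes. /iuxeguxaozuezolf/ → iuxeguxaozuezol.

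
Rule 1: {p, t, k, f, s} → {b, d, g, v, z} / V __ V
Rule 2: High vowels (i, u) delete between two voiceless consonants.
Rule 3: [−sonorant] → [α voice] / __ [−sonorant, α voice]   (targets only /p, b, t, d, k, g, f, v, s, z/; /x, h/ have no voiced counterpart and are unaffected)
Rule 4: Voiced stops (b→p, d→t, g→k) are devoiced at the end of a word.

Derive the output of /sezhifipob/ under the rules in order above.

seshivibop

Rule 1 (intervocalic voicing): /f/ is a voiceless obstruent between vowels /i/ and /i/, so it voices to [v]. /p/ is a voiceless obstruent between vowels /i/ and /o/, so it voices to [b]. /sezhifipob/ → sezhivibob.
Rule 2 (high vowel syncope): no segment meets the environment; /sezhivibob/ is unchanged.
Rule 3 (regressive voicing assimilation): /z/ precedes the voiceless obstruent /h/, so it devoices to [s] by assimilation. /sezhivibob/ → seshivibob.
Rule 4 (final devoicing): /b/ is a voiced stop in word-final position, so it devoices to [p]. /seshivibob/ → seshivibop.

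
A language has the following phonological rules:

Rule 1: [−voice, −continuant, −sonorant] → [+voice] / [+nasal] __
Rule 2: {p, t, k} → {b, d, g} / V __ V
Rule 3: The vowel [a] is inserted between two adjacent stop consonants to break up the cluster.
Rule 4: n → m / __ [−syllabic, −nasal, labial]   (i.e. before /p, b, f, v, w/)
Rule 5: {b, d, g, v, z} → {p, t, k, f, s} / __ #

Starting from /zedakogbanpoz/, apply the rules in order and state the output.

Rule 1 (post-nasal voicing): /p/ is a voiceless stop immediately after the nasal /n/, so it voices to [b]. /zedakogbanpoz/ → zedakogbanboz.
Rule 2 (intervocalic voicing): /k/ is a voiceless stop between vowels /a/ and /o/, so it voices to [g]. /zedakogbanboz/ → zedagogbanboz.
Rule 3 (stop-cluster a-epenthesis): /g/ and /b/ form a stop–stop cluster, so [a] is inserted between them. /zedagogbanboz/ → zedagogabanboz.
Rule 4 (nasal place assimilation): /n/ precedes the labial consonant /b/, so it assimilates in place to [m]. /zedagogabanboz/ → zedagogabamboz.
Rule 5 (final devoicing): /z/ is a voiced obstruent in word-final position, so it devoices to [s]. /zedagogabamboz/ → zedagogabambos.

zedagogabambos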